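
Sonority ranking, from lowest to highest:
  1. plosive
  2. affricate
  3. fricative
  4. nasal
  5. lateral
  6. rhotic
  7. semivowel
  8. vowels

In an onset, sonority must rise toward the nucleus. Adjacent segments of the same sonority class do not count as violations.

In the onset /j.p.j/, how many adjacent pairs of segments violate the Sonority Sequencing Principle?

/j/: semivowel = 7.
/p/: plosive = 1.
/j/: semivowel = 7.
/j/→/p/: 7→1 (does not rise) — violation.
/p/→/j/: 1→7 (rises) — ok.

1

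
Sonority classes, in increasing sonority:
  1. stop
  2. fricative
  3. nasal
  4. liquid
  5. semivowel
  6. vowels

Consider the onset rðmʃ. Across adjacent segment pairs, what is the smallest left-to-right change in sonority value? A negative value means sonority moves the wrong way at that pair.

-2

/r/ — liquid, sonority 4.
/ð/ — fricative, sonority 2.
/m/ — nasal, sonority 3.
/ʃ/ — fricative, sonority 2.
/r/→/ð/: change -2.
/ð/→/m/: change +1.
/m/→/ʃ/: change -1.
Minimum = -2.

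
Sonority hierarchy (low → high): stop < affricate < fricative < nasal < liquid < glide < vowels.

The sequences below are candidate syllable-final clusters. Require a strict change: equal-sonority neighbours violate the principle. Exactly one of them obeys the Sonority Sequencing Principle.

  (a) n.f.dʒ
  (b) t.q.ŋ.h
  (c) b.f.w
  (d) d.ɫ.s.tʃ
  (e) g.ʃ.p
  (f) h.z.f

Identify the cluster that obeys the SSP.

a

(a) n.f.dʒ: profile 4-3-2 — obeys.
(b) t.q.ŋ.h: profile 1-1-4-3 — violates.
(c) b.f.w: profile 1-3-6 — violates.
(d) d.ɫ.s.tʃ: profile 1-5-3-2 — violates.
(e) g.ʃ.p: profile 1-3-1 — violates.
(f) h.z.f: profile 3-3-3 — violates.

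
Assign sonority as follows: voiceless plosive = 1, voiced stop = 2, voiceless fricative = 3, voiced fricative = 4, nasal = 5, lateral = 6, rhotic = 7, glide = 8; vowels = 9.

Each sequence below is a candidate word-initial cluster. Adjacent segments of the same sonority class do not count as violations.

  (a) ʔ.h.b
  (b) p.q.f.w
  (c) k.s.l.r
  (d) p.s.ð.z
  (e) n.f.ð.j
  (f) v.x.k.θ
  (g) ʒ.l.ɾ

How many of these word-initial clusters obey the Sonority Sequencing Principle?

4

(a) sonority 1-3-2: ill-formed.
(b) sonority 1-1-3-8: well-formed.
(c) sonority 1-3-6-7: well-formed.
(d) sonority 1-3-4-4: well-formed.
(e) sonority 5-3-4-8: ill-formed.
(f) sonority 4-3-1-3: ill-formed.
(g) sonority 4-6-7: well-formed.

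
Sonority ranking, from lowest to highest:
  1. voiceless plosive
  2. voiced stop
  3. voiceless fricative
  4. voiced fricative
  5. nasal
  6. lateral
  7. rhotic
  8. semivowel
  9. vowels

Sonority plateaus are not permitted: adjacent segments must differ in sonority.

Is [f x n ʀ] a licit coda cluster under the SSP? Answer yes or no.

/f/: voiceless fricative = 3.
/x/: voiceless fricative = 3.
/n/: nasal = 5.
/ʀ/: rhotic = 7.
The profile is 3-3-5-7. Between /f/ (3) and /x/ (3) sonority does not fall, so the cluster violates the SSP.

no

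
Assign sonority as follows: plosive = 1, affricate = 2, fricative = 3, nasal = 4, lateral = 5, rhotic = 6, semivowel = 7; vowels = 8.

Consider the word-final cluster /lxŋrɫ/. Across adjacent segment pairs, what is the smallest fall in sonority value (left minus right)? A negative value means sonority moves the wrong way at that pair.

/l/ is a lateral (sonority 5).
/x/ is a fricative (sonority 3).
/ŋ/ is a nasal (sonority 4).
/r/ is a rhotic (sonority 6).
/ɫ/ is a lateral (sonority 5).
/l/→/x/: change +2.
/x/→/ŋ/: change -1.
/ŋ/→/r/: change -2.
/r/→/ɫ/: change +1.
Minimum = -2.

-2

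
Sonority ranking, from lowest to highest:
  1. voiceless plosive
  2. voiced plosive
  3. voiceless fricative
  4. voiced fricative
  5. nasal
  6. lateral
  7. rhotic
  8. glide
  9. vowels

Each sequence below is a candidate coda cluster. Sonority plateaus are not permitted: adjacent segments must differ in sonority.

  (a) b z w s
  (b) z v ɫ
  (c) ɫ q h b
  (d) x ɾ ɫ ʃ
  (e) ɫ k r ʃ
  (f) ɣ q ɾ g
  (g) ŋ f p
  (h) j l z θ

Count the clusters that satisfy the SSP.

(a) sonority 2-4-8-3: ill-formed.
(b) sonority 4-4-6: ill-formed.
(c) sonority 6-1-3-2: ill-formed.
(d) sonority 3-7-6-3: ill-formed.
(e) sonority 6-1-7-3: ill-formed.
(f) sonority 4-1-7-2: ill-formed.
(g) sonority 5-3-1: well-formed.
(h) sonority 8-6-4-3: well-formed.

2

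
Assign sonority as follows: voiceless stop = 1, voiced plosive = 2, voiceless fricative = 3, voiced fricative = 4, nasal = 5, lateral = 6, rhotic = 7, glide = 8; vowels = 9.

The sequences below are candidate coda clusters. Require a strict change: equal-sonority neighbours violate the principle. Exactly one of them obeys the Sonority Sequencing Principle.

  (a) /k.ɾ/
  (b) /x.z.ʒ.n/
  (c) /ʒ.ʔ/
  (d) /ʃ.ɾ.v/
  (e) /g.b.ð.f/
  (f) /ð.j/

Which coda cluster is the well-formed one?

(a) /k.ɾ/: profile 1-7 — violates.
(b) /x.z.ʒ.n/: profile 3-4-4-5 — violates.
(c) /ʒ.ʔ/: profile 4-1 — obeys.
(d) /ʃ.ɾ.v/: profile 3-7-4 — violates.
(e) /g.b.ð.f/: profile 2-2-4-3 — violates.
(f) /ð.j/: profile 4-8 — violates.

c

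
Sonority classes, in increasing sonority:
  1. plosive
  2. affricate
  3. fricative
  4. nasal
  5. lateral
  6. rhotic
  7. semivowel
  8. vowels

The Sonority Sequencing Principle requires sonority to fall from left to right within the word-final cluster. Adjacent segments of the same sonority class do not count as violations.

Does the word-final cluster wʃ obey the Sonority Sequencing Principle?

yes

/w/ is a semivowel (sonority 7).
/ʃ/ is a fricative (sonority 3).
The profile 7-3 strictly falls, so the word-final cluster satisfies the SSP.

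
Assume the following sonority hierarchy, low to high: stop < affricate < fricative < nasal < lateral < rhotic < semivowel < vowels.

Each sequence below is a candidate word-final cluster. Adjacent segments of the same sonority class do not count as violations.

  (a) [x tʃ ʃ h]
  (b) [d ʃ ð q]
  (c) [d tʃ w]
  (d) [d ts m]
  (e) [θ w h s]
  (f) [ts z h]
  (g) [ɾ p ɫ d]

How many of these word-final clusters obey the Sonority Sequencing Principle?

0

(a) [x tʃ ʃ h]: profile 3-2-3-3 — violates.
(b) [d ʃ ð q]: profile 1-3-3-1 — violates.
(c) [d tʃ w]: profile 1-2-7 — violates.
(d) [d ts m]: profile 1-2-4 — violates.
(e) [θ w h s]: profile 3-7-3-3 — violates.
(f) [ts z h]: profile 2-3-3 — violates.
(g) [ɾ p ɫ d]: profile 6-1-5-1 — violates.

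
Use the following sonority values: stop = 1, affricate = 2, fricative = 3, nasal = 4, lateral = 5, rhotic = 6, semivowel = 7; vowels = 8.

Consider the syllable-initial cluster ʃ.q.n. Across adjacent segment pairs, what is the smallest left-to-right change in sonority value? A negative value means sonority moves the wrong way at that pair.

/ʃ/ is a fricative (sonority 3).
/q/ is a stop (sonority 1).
/n/ is a nasal (sonority 4).
/ʃ/→/q/: change -2.
/q/→/n/: change +3.
Minimum = -2.

-2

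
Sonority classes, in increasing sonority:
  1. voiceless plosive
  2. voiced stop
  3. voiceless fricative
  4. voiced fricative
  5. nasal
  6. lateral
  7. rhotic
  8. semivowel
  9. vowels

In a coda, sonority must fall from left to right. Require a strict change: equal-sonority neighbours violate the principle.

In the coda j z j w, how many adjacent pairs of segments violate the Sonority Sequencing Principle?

2

/j/ — semivowel, sonority 8.
/z/ — voiced fricative, sonority 4.
/j/ — semivowel, sonority 8.
/w/ — semivowel, sonority 8.
/j/→/z/: 8→4 (falls) — ok.
/z/→/j/: 4→8 (does not fall) — violation.
/j/→/w/: 8→8 (plateau) — violation.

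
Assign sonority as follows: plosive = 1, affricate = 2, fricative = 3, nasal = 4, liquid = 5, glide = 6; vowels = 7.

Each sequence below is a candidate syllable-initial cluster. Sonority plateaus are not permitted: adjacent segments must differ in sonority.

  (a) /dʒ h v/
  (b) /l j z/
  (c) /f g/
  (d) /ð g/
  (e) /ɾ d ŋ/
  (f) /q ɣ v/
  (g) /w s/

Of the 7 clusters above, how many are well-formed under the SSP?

(a) /dʒ h v/: profile 2-3-3 — violates.
(b) /l j z/: profile 5-6-3 — violates.
(c) /f g/: profile 3-1 — violates.
(d) /ð g/: profile 3-1 — violates.
(e) /ɾ d ŋ/: profile 5-1-4 — violates.
(f) /q ɣ v/: profile 1-3-3 — violates.
(g) /w s/: profile 6-3 — violates.

0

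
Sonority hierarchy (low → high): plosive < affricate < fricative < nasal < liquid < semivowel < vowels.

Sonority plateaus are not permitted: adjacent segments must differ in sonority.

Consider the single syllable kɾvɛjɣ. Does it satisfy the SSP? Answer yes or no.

no

Onset: /k/ is a plosive (sonority 1), /ɾ/ is a liquid (sonority 5), /v/ is a fricative (sonority 3); then the nucleus /ɛ/ (sonority 7).
Onset profile 1-5-3-7 — does not strictly rise throughout.
Coda: /j/ is a semivowel (sonority 6), /ɣ/ is a fricative (sonority 3).
Coda profile 7-6-3 — falls from the nucleus.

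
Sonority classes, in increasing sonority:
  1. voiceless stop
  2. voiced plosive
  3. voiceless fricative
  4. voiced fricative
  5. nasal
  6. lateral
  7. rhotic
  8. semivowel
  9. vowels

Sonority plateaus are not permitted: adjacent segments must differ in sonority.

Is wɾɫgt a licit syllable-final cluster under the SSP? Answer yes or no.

/w/: semivowel = 8.
/ɾ/: rhotic = 7.
/ɫ/: lateral = 6.
/g/: voiced plosive = 2.
/t/: voiceless stop = 1.
The profile 8-7-6-2-1 strictly falls, so the syllable-final cluster satisfies the SSP.

yes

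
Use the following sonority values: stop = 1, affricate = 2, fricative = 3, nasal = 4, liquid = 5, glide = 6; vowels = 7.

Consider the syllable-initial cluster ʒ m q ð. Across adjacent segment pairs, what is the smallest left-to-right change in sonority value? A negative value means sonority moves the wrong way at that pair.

/ʒ/ is a fricative (sonority 3).
/m/ is a nasal (sonority 4).
/q/ is a stop (sonority 1).
/ð/ is a fricative (sonority 3).
/ʒ/→/m/: change +1.
/m/→/q/: change -3.
/q/→/ð/: change +2.
Minimum = -3.

-3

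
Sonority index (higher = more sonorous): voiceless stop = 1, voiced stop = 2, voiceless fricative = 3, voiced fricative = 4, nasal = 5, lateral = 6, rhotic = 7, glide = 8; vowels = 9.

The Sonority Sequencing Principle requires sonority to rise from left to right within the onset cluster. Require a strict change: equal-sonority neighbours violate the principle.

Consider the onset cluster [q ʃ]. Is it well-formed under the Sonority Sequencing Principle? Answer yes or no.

/q/ — voiceless stop, sonority 1.
/ʃ/ — voiceless fricative, sonority 3.
The profile 1-3 strictly rises, so the onset cluster satisfies the SSP.

yes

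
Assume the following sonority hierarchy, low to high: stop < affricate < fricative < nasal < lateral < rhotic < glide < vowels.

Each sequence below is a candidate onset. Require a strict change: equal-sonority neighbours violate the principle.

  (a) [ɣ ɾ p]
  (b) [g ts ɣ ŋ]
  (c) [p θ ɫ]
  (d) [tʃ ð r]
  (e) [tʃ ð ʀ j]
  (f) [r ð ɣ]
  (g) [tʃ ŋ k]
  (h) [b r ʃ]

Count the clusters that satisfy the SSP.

(a) [ɣ ɾ p]: profile 3-6-1 — violates.
(b) [g ts ɣ ŋ]: profile 1-2-3-4 — obeys.
(c) [p θ ɫ]: profile 1-3-5 — obeys.
(d) [tʃ ð r]: profile 2-3-6 — obeys.
(e) [tʃ ð ʀ j]: profile 2-3-6-7 — obeys.
(f) [r ð ɣ]: profile 6-3-3 — violates.
(g) [tʃ ŋ k]: profile 2-4-1 — violates.
(h) [b r ʃ]: profile 1-6-3 — violates.

4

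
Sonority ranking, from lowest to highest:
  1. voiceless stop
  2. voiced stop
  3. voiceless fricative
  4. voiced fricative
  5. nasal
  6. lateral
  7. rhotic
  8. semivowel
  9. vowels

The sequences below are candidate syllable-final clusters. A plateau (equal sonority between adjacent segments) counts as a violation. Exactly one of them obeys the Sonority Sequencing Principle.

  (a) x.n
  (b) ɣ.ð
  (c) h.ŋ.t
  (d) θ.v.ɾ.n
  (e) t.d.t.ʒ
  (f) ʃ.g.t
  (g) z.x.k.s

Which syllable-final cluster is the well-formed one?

(a) 3-5 → violates
(b) 4-4 → violates
(c) 3-5-1 → violates
(d) 3-4-7-5 → violates
(e) 1-2-1-4 → violates
(f) 3-2-1 → obeys
(g) 4-3-1-3 → violates

f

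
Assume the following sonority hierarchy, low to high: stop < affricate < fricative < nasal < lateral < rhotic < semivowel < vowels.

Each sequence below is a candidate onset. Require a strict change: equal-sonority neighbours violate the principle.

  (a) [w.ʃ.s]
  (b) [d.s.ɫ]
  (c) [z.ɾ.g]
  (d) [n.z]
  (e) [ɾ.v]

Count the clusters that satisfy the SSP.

1

(a) 7-3-3 → violates
(b) 1-3-5 → obeys
(c) 3-6-1 → violates
(d) 4-3 → violates
(e) 6-3 → violates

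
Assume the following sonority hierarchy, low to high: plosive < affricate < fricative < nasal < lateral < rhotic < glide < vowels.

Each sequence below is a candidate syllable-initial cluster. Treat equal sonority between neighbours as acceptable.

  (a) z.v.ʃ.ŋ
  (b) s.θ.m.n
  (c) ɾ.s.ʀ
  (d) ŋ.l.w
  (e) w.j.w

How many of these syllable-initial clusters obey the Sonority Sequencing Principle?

4

(a) z.v.ʃ.ŋ: profile 3-3-3-4 — obeys.
(b) s.θ.m.n: profile 3-3-4-4 — obeys.
(c) ɾ.s.ʀ: profile 6-3-6 — violates.
(d) ŋ.l.w: profile 4-5-7 — obeys.
(e) w.j.w: profile 7-7-7 — obeys.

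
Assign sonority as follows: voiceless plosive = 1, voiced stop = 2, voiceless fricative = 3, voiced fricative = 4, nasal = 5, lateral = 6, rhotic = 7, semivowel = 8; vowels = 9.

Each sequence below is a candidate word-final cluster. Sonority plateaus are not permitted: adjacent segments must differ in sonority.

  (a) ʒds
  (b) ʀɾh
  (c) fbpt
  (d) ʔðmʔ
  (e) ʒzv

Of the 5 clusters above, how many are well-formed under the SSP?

0

(a) 4-2-3 → violates
(b) 7-7-3 → violates
(c) 3-2-1-1 → violates
(d) 1-4-5-1 → violates
(e) 4-4-4 → violates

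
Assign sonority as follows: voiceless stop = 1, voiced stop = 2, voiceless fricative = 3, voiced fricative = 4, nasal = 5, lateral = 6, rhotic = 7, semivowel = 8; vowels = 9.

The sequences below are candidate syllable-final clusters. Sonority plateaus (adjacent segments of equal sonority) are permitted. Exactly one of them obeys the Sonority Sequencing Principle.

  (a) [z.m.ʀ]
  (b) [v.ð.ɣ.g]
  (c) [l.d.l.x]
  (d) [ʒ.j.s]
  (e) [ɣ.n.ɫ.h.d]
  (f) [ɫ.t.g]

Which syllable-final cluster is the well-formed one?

b

(a) sonority 4-5-7: ill-formed.
(b) sonority 4-4-4-2: well-formed.
(c) sonority 6-2-6-3: ill-formed.
(d) sonority 4-8-3: ill-formed.
(e) sonority 4-5-6-3-2: ill-formed.
(f) sonority 6-1-2: ill-formed.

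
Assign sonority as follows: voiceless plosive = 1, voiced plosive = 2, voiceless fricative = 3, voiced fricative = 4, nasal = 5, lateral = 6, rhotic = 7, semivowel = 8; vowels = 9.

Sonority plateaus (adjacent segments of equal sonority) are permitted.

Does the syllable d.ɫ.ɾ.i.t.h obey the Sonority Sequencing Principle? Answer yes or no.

no

Onset: /d/ is a voiced plosive (sonority 2), /ɫ/ is a lateral (sonority 6), /ɾ/ is a rhotic (sonority 7); then the nucleus /i/ (sonority 9).
Onset profile 2-6-7-9 — rises to the nucleus.
Coda: /t/ is a voiceless plosive (sonority 1), /h/ is a voiceless fricative (sonority 3).
Coda profile 9-1-3 — does not fall throughout.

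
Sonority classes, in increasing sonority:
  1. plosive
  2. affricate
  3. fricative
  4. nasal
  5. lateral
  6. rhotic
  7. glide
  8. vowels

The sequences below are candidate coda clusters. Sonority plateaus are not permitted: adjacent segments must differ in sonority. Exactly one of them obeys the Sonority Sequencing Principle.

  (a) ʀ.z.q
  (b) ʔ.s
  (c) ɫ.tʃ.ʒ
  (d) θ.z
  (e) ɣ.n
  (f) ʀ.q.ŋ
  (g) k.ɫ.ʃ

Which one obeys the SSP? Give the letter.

a

(a) 6-3-1 → obeys
(b) 1-3 → violates
(c) 5-2-3 → violates
(d) 3-3 → violates
(e) 3-4 → violates
(f) 6-1-4 → violates
(g) 1-5-3 → violates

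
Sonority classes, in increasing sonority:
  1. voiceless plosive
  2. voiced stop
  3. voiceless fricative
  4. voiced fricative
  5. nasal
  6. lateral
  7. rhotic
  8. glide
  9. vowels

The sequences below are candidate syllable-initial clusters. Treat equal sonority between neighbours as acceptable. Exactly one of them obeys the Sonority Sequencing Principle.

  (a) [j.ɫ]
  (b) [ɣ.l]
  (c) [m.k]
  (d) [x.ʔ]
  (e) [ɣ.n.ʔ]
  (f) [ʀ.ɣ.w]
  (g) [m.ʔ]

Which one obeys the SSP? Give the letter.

(a) 8-6 → violates
(b) 4-6 → obeys
(c) 5-1 → violates
(d) 3-1 → violates
(e) 4-5-1 → violates
(f) 7-4-8 → violates
(g) 5-1 → violates

b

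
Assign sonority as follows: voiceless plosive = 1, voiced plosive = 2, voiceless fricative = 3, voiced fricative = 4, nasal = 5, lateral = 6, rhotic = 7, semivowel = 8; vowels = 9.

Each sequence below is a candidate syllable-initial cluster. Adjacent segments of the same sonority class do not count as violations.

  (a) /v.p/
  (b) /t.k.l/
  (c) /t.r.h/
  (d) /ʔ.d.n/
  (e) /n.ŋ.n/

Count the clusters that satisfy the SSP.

3

(a) /v.p/: profile 4-1 — violates.
(b) /t.k.l/: profile 1-1-6 — obeys.
(c) /t.r.h/: profile 1-7-3 — violates.
(d) /ʔ.d.n/: profile 1-2-5 — obeys.
(e) /n.ŋ.n/: profile 5-5-5 — obeys.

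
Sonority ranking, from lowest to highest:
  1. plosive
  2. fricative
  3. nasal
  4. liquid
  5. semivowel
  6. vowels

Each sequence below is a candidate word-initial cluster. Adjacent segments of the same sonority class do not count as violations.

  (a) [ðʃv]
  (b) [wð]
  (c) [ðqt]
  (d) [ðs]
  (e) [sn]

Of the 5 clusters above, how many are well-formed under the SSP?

3

(a) 2-2-2 → obeys
(b) 5-2 → violates
(c) 2-1-1 → violates
(d) 2-2 → obeys
(e) 2-3 → obeys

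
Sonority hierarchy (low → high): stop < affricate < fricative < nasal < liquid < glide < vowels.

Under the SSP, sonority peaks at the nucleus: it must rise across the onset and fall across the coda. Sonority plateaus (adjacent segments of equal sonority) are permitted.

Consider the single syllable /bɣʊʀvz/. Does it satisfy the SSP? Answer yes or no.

Onset: /b/ is a stop (sonority 1), /ɣ/ is a fricative (sonority 3); then the nucleus /ʊ/ (sonority 7).
Onset profile 1-3-7 — rises to the nucleus.
Coda: /ʀ/ is a liquid (sonority 5), /v/ is a fricative (sonority 3), /z/ is a fricative (sonority 3).
Coda profile 7-5-3-3 — falls from the nucleus.

yes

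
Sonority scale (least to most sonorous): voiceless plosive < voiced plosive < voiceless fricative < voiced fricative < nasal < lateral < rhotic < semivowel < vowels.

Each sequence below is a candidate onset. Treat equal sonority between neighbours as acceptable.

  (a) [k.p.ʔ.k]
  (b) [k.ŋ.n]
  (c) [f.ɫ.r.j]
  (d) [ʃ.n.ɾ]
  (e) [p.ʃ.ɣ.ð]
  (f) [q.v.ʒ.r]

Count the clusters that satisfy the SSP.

(a) [k.p.ʔ.k]: profile 1-1-1-1 — obeys.
(b) [k.ŋ.n]: profile 1-5-5 — obeys.
(c) [f.ɫ.r.j]: profile 3-6-7-8 — obeys.
(d) [ʃ.n.ɾ]: profile 3-5-7 — obeys.
(e) [p.ʃ.ɣ.ð]: profile 1-3-4-4 — obeys.
(f) [q.v.ʒ.r]: profile 1-4-4-7 — obeys.

6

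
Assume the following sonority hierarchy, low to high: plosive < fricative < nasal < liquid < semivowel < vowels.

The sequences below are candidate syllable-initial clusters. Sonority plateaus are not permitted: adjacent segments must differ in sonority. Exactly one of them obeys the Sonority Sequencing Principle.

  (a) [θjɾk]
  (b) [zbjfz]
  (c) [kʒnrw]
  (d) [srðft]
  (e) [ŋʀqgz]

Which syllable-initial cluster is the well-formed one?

c

(a) 2-5-4-1 → violates
(b) 2-1-5-2-2 → violates
(c) 1-2-3-4-5 → obeys
(d) 2-4-2-2-1 → violates
(e) 3-4-1-1-2 → violates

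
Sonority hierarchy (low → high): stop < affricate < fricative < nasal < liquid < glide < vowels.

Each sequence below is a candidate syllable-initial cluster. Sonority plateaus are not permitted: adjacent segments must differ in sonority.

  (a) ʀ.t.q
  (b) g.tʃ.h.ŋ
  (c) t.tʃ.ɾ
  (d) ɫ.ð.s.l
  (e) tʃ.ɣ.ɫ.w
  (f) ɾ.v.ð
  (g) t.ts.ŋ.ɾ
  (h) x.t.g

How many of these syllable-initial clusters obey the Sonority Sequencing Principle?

(a) 5-1-1 → violates
(b) 1-2-3-4 → obeys
(c) 1-2-5 → obeys
(d) 5-3-3-5 → violates
(e) 2-3-5-6 → obeys
(f) 5-3-3 → violates
(g) 1-2-4-5 → obeys
(h) 3-1-1 → violates

4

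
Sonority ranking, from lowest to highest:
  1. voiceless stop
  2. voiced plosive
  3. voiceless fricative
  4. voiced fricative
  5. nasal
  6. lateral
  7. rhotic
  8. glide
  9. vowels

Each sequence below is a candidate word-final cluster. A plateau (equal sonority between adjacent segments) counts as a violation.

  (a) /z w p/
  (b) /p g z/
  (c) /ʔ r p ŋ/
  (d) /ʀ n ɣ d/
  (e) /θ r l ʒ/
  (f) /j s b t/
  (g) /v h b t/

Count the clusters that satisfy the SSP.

3

(a) /z w p/: profile 4-8-1 — violates.
(b) /p g z/: profile 1-2-4 — violates.
(c) /ʔ r p ŋ/: profile 1-7-1-5 — violates.
(d) /ʀ n ɣ d/: profile 7-5-4-2 — obeys.
(e) /θ r l ʒ/: profile 3-7-6-4 — violates.
(f) /j s b t/: profile 8-3-2-1 — obeys.
(g) /v h b t/: profile 4-3-2-1 — obeys.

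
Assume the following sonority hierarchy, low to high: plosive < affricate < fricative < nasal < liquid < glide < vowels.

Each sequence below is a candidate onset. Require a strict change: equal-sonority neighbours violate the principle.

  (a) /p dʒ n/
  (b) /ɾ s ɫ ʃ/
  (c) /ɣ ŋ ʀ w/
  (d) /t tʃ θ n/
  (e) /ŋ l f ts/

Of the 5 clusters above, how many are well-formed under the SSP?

3

(a) 1-2-4 → obeys
(b) 5-3-5-3 → violates
(c) 3-4-5-6 → obeys
(d) 1-2-3-4 → obeys
(e) 4-5-3-2 → violates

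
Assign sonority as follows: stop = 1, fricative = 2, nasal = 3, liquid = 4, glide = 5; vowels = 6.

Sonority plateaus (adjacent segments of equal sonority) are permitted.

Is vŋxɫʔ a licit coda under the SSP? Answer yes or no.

/v/ — fricative, sonority 2.
/ŋ/ — nasal, sonority 3.
/x/ — fricative, sonority 2.
/ɫ/ — liquid, sonority 4.
/ʔ/ — stop, sonority 1.
The profile is 2-3-2-4-1. Between /v/ (2) and /ŋ/ (3) sonority does not fall, so the cluster violates the SSP.

no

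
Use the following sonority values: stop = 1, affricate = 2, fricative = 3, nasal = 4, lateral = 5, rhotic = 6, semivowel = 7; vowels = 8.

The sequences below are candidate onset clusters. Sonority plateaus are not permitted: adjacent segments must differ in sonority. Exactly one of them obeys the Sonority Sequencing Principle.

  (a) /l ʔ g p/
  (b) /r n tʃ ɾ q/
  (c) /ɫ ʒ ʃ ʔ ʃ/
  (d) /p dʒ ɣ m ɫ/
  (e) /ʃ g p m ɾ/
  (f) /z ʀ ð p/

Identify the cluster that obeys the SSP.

(a) 5-1-1-1 → violates
(b) 6-4-2-6-1 → violates
(c) 5-3-3-1-3 → violates
(d) 1-2-3-4-5 → obeys
(e) 3-1-1-4-6 → violates
(f) 3-6-3-1 → violates

d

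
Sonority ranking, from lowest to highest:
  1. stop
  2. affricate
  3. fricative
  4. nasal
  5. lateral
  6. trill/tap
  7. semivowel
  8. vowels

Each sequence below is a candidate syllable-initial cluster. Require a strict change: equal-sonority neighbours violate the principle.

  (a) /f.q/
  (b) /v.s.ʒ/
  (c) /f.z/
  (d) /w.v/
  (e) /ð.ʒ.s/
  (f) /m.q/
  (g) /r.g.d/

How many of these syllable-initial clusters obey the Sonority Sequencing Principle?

0

(a) sonority 3-1: ill-formed.
(b) sonority 3-3-3: ill-formed.
(c) sonority 3-3: ill-formed.
(d) sonority 7-3: ill-formed.
(e) sonority 3-3-3: ill-formed.
(f) sonority 4-1: ill-formed.
(g) sonority 6-1-1: ill-formed.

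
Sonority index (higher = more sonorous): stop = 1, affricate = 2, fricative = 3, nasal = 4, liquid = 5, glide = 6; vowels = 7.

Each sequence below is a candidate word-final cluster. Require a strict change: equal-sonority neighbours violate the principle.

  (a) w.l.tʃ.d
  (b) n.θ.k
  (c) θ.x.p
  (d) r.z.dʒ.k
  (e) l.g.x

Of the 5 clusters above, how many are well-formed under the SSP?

(a) sonority 6-5-2-1: well-formed.
(b) sonority 4-3-1: well-formed.
(c) sonority 3-3-1: ill-formed.
(d) sonority 5-3-2-1: well-formed.
(e) sonority 5-1-3: ill-formed.

3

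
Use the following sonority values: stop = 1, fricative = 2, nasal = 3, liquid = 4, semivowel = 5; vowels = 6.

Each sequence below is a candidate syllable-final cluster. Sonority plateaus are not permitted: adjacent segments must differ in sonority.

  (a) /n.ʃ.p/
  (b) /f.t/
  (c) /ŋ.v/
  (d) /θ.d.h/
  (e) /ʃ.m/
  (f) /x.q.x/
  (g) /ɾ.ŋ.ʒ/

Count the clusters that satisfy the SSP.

(a) /n.ʃ.p/: profile 3-2-1 — obeys.
(b) /f.t/: profile 2-1 — obeys.
(c) /ŋ.v/: profile 3-2 — obeys.
(d) /θ.d.h/: profile 2-1-2 — violates.
(e) /ʃ.m/: profile 2-3 — violates.
(f) /x.q.x/: profile 2-1-2 — violates.
(g) /ɾ.ŋ.ʒ/: profile 4-3-2 — obeys.

4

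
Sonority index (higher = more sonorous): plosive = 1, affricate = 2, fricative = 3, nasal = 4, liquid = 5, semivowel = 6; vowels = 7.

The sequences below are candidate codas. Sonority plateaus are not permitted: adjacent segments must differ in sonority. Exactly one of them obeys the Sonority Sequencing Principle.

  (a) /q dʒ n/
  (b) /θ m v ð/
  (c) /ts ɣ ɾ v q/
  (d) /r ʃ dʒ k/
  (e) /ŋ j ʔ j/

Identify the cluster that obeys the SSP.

(a) 1-2-4 → violates
(b) 3-4-3-3 → violates
(c) 2-3-5-3-1 → violates
(d) 5-3-2-1 → obeys
(e) 4-6-1-6 → violates

d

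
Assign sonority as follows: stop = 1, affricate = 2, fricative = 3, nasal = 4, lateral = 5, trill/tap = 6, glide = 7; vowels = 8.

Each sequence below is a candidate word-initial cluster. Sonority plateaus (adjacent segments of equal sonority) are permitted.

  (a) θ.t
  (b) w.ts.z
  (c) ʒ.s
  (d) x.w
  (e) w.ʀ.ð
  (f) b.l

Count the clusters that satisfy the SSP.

3

(a) 3-1 → violates
(b) 7-2-3 → violates
(c) 3-3 → obeys
(d) 3-7 → obeys
(e) 7-6-3 → violates
(f) 1-5 → obeys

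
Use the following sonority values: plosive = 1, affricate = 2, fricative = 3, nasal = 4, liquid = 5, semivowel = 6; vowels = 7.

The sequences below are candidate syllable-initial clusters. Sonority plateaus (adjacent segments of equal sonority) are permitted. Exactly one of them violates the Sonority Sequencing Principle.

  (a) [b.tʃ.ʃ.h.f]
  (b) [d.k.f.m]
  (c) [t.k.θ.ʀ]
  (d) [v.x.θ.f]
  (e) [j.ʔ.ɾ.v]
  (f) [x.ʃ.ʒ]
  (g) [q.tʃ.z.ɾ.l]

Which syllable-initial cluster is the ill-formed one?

(a) sonority 1-2-3-3-3: well-formed.
(b) sonority 1-1-3-4: well-formed.
(c) sonority 1-1-3-5: well-formed.
(d) sonority 3-3-3-3: well-formed.
(e) sonority 6-1-5-3: ill-formed.
(f) sonority 3-3-3: well-formed.
(g) sonority 1-2-3-5-5: well-formed.

e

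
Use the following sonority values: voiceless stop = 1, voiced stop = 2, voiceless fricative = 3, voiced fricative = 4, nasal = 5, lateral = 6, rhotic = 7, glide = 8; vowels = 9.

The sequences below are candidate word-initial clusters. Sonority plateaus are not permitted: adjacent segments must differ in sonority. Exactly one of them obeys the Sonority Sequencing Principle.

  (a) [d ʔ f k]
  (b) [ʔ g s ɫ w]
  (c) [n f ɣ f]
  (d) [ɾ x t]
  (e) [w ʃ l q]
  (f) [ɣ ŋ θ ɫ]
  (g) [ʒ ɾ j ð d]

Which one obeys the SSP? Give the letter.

b

(a) sonority 2-1-3-1: ill-formed.
(b) sonority 1-2-3-6-8: well-formed.
(c) sonority 5-3-4-3: ill-formed.
(d) sonority 7-3-1: ill-formed.
(e) sonority 8-3-6-1: ill-formed.
(f) sonority 4-5-3-6: ill-formed.
(g) sonority 4-7-8-4-2: ill-formed.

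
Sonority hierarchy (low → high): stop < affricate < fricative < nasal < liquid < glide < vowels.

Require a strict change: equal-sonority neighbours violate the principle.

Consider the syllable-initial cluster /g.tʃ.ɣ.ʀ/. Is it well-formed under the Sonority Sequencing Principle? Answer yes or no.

yes

/g/: stop = 1.
/tʃ/: affricate = 2.
/ɣ/: fricative = 3.
/ʀ/: liquid = 5.
The profile 1-2-3-5 strictly rises, so the syllable-initial cluster satisfies the SSP.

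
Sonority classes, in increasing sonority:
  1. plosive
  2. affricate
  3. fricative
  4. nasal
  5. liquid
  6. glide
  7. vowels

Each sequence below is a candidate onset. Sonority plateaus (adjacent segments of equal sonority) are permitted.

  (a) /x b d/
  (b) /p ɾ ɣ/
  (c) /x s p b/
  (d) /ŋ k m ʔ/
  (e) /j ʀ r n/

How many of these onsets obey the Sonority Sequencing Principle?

0

(a) 3-1-1 → violates
(b) 1-5-3 → violates
(c) 3-3-1-1 → violates
(d) 4-1-4-1 → violates
(e) 6-5-5-4 → violates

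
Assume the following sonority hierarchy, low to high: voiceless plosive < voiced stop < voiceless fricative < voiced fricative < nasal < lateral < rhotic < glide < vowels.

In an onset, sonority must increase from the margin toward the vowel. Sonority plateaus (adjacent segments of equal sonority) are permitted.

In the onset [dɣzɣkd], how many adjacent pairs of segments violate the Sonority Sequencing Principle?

/d/ is a voiced stop (sonority 2).
/ɣ/ is a voiced fricative (sonority 4).
/z/ is a voiced fricative (sonority 4).
/ɣ/ is a voiced fricative (sonority 4).
/k/ is a voiceless plosive (sonority 1).
/d/ is a voiced stop (sonority 2).
/d/→/ɣ/: 2→4 (rises) — ok.
/ɣ/→/z/: 4→4 (plateau, allowed) — ok.
/z/→/ɣ/: 4→4 (plateau, allowed) — ok.
/ɣ/→/k/: 4→1 (does not rise) — violation.
/k/→/d/: 1→2 (rises) — ok.

1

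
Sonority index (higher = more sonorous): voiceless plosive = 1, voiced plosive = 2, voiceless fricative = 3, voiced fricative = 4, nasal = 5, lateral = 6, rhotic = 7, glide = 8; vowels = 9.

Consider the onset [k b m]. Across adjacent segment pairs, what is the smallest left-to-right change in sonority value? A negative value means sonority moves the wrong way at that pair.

1

/k/ — voiceless plosive, sonority 1.
/b/ — voiced plosive, sonority 2.
/m/ — nasal, sonority 5.
/k/→/b/: change +1.
/b/→/m/: change +3.
Minimum = 1.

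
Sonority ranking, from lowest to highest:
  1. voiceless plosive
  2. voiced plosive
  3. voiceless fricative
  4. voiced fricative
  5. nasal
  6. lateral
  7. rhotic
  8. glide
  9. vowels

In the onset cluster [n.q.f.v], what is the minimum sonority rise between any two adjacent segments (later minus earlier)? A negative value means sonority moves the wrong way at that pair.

/n/ is a nasal (sonority 5).
/q/ is a voiceless plosive (sonority 1).
/f/ is a voiceless fricative (sonority 3).
/v/ is a voiced fricative (sonority 4).
/n/→/q/: change -4.
/q/→/f/: change +2.
/f/→/v/: change +1.
Minimum = -4.

-4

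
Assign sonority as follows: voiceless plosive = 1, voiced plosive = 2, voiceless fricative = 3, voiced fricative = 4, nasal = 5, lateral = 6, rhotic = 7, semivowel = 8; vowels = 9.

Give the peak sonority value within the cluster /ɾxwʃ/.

/ɾ/ — rhotic, sonority 7.
/x/ — voiceless fricative, sonority 3.
/w/ — semivowel, sonority 8.
/ʃ/ — voiceless fricative, sonority 3.
The maximum is 8.

8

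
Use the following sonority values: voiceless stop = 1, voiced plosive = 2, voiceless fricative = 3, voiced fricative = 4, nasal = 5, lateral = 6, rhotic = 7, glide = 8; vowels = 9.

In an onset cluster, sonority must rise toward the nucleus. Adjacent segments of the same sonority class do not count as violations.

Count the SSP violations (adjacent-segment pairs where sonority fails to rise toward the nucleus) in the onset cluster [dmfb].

/d/: voiced plosive = 2.
/m/: nasal = 5.
/f/: voiceless fricative = 3.
/b/: voiced plosive = 2.
/d/→/m/: 2→5 (rises) — ok.
/m/→/f/: 5→3 (does not rise) — violation.
/f/→/b/: 3→2 (does not rise) — violation.

2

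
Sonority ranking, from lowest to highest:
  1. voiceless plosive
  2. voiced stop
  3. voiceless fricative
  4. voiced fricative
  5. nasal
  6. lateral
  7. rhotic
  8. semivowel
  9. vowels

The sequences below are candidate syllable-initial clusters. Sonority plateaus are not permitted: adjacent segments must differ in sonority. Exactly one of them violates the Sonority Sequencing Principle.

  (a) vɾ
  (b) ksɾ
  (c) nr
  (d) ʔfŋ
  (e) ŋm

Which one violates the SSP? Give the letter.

e

(a) sonority 4-7: well-formed.
(b) sonority 1-3-7: well-formed.
(c) sonority 5-7: well-formed.
(d) sonority 1-3-5: well-formed.
(e) sonority 5-5: ill-formed.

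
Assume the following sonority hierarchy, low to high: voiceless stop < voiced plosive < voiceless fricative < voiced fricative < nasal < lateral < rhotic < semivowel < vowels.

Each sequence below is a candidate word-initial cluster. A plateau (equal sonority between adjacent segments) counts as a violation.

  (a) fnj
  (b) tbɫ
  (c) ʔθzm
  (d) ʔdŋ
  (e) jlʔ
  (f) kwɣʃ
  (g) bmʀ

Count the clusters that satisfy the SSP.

5

(a) sonority 3-5-8: well-formed.
(b) sonority 1-2-6: well-formed.
(c) sonority 1-3-4-5: well-formed.
(d) sonority 1-2-5: well-formed.
(e) sonority 8-6-1: ill-formed.
(f) sonority 1-8-4-3: ill-formed.
(g) sonority 2-5-7: well-formed.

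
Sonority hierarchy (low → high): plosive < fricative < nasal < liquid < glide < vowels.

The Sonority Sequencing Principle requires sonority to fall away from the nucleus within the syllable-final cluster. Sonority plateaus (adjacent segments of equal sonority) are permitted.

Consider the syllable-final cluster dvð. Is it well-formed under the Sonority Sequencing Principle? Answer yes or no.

no

/d/ is a plosive (sonority 1).
/v/ is a fricative (sonority 2).
/ð/ is a fricative (sonority 2).
The profile is 1-2-2. Between /d/ (1) and /v/ (2) sonority does not fall, so the cluster violates the SSP.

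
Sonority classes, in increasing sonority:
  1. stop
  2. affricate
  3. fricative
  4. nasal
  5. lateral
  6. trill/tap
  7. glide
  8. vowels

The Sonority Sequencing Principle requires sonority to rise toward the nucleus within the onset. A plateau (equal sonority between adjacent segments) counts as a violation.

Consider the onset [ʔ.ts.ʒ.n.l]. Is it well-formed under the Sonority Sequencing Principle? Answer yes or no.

/ʔ/: stop = 1.
/ts/: affricate = 2.
/ʒ/: fricative = 3.
/n/: nasal = 4.
/l/: lateral = 5.
The profile 1-2-3-4-5 strictly rises, so the onset satisfies the SSP.

yes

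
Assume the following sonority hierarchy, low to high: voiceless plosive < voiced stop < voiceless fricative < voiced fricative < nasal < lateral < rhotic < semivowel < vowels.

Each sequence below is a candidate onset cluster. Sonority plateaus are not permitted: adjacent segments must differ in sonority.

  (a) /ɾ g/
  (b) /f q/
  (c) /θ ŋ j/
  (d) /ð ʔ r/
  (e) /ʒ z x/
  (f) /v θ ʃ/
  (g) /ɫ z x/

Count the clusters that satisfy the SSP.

(a) 7-2 → violates
(b) 3-1 → violates
(c) 3-5-8 → obeys
(d) 4-1-7 → violates
(e) 4-4-3 → violates
(f) 4-3-3 → violates
(g) 6-4-3 → violates

1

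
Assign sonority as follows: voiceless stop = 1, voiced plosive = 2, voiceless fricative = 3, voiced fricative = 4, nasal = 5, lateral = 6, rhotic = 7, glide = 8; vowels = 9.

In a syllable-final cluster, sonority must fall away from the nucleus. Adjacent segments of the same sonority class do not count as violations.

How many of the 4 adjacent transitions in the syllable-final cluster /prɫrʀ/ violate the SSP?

/p/: voiceless stop = 1.
/r/: rhotic = 7.
/ɫ/: lateral = 6.
/r/: rhotic = 7.
/ʀ/: rhotic = 7.
/p/→/r/: 1→7 (does not fall) — violation.
/r/→/ɫ/: 7→6 (falls) — ok.
/ɫ/→/r/: 6→7 (does not fall) — violation.
/r/→/ʀ/: 7→7 (plateau, allowed) — ok.

2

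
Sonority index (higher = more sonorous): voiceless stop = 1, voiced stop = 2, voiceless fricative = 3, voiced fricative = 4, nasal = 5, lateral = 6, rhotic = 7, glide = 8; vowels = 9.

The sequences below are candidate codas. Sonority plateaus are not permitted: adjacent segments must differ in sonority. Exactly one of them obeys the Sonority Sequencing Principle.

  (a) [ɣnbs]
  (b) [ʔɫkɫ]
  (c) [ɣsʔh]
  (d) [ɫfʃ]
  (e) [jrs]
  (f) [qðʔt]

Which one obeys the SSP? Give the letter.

(a) 4-5-2-3 → violates
(b) 1-6-1-6 → violates
(c) 4-3-1-3 → violates
(d) 6-3-3 → violates
(e) 8-7-3 → obeys
(f) 1-4-1-1 → violates

e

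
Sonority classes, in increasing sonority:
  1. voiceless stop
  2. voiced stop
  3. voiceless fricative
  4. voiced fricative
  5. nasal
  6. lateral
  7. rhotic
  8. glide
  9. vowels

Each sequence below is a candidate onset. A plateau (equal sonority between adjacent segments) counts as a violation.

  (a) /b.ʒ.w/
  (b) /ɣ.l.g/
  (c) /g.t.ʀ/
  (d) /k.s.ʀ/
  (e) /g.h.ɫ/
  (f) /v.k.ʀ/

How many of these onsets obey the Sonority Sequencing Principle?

3

(a) sonority 2-4-8: well-formed.
(b) sonority 4-6-2: ill-formed.
(c) sonority 2-1-7: ill-formed.
(d) sonority 1-3-7: well-formed.
(e) sonority 2-3-6: well-formed.
(f) sonority 4-1-7: ill-formed.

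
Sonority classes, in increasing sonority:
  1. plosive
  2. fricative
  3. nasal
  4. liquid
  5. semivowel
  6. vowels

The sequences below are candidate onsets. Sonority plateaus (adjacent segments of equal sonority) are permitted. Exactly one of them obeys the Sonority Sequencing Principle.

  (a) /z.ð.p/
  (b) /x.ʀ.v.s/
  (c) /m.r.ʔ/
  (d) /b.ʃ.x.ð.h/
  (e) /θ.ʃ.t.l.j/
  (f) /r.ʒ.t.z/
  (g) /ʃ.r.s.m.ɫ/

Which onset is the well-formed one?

(a) 2-2-1 → violates
(b) 2-4-2-2 → violates
(c) 3-4-1 → violates
(d) 1-2-2-2-2 → obeys
(e) 2-2-1-4-5 → violates
(f) 4-2-1-2 → violates
(g) 2-4-2-3-4 → violates

d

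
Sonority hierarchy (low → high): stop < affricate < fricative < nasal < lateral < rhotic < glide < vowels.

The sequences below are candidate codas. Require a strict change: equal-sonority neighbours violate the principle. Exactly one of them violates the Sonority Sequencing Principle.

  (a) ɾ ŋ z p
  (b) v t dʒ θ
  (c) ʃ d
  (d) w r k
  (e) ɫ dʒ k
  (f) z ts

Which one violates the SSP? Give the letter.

b

(a) sonority 6-4-3-1: well-formed.
(b) sonority 3-1-2-3: ill-formed.
(c) sonority 3-1: well-formed.
(d) sonority 7-6-1: well-formed.
(e) sonority 5-2-1: well-formed.
(f) sonority 3-2: well-formed.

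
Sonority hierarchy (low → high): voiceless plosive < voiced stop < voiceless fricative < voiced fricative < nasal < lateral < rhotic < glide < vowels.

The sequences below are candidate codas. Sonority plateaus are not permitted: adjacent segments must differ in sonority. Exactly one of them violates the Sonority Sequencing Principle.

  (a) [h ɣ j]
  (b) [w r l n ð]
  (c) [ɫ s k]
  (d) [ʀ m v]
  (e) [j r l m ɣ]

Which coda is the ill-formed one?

(a) sonority 3-4-8: ill-formed.
(b) sonority 8-7-6-5-4: well-formed.
(c) sonority 6-3-1: well-formed.
(d) sonority 7-5-4: well-formed.
(e) sonority 8-7-6-5-4: well-formed.

a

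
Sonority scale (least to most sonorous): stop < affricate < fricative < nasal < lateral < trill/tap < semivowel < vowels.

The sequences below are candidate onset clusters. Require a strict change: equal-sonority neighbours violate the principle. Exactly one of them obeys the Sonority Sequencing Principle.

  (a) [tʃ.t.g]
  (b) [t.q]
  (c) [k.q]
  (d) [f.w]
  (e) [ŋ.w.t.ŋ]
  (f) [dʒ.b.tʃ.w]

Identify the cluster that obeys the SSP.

d

(a) 2-1-1 → violates
(b) 1-1 → violates
(c) 1-1 → violates
(d) 3-7 → obeys
(e) 4-7-1-4 → violates
(f) 2-1-2-7 → violates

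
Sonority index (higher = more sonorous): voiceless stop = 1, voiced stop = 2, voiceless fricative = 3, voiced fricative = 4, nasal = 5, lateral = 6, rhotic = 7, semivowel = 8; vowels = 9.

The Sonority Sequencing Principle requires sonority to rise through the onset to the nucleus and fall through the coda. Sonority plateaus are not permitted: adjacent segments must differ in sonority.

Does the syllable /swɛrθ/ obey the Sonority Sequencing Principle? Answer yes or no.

Onset: /s/ is a voiceless fricative (sonority 3), /w/ is a semivowel (sonority 8); then the nucleus /ɛ/ (sonority 9).
Onset profile 3-8-9 — rises to the nucleus.
Coda: /r/ is a rhotic (sonority 7), /θ/ is a voiceless fricative (sonority 3).
Coda profile 9-7-3 — falls from the nucleus.

yes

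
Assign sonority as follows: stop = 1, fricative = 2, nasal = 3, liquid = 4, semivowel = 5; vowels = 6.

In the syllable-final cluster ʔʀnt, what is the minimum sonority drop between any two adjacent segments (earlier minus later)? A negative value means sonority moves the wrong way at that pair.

/ʔ/ is a stop (sonority 1).
/ʀ/ is a liquid (sonority 4).
/n/ is a nasal (sonority 3).
/t/ is a stop (sonority 1).
/ʔ/→/ʀ/: change -3.
/ʀ/→/n/: change +1.
/n/→/t/: change +2.
Minimum = -3.

-3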